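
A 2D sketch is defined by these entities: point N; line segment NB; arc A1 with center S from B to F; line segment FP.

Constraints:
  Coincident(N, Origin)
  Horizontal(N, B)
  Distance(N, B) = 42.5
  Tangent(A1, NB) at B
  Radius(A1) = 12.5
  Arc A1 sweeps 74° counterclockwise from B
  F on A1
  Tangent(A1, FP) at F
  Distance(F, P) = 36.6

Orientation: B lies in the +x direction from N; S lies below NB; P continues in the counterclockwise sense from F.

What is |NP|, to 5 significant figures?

48.712

N is at the origin; NB is horizontal with |NB| = 42.5 and B on the +x side, so B = (42.500, 0.0000). Tangency of A1 to NB means the radius SB is perpendicular to NB, so S = B + (0, -12.5) = (42.500, -12.500). On A1, B sits at bearing 90° from S; a 74° counterclockwise sweep puts F at bearing 164°, so F = S + 12.5·(cos 164°, sin 164°) = (30.484, -9.0545). Since A1 is tangent to FP there, SF ⟂ FP, so FP runs along (−sin 164°, cos 164°); with |FP| = 36.6, P = (20.396, -44.237). Then |NP| = |P − N| = 48.712.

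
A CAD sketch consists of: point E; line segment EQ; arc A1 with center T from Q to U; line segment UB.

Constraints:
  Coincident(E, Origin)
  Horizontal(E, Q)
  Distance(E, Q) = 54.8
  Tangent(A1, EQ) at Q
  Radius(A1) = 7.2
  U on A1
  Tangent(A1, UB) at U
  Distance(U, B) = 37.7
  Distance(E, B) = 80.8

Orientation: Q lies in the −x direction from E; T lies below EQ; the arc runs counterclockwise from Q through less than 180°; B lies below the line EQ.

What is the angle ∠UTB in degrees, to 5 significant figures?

79.188°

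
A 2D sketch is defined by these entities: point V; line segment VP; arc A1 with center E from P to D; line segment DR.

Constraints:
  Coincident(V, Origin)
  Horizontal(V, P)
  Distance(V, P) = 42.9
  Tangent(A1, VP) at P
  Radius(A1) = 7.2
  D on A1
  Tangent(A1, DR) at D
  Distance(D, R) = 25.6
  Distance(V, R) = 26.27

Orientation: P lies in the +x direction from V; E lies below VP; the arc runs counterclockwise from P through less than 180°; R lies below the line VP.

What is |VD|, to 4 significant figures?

38.26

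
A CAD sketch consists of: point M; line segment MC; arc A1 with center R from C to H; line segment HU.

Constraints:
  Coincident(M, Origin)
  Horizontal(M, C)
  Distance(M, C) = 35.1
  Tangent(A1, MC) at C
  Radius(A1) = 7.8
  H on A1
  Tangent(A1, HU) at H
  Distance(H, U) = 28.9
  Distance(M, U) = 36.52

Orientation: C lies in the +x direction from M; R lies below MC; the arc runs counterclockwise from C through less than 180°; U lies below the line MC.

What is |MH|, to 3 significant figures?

28.3

M is at the origin; M and C share the same y with |MC| = 35.1 and C on the +x side, so C = (35.1, 0.00). Tangency of A1 to MC means the radius RC is perpendicular to MC, so R = C + (0, -7.8) = (35.1, -7.80). Since RH ⟂ HU (tangency), |RU| = √(7.8² + 28.9²) = 29.9 regardless of where H sits on A1. So U lies on both circle(M, 36.52) and circle(R, 29.9); the below-MC intersection is U = (17.5, -32.0). H is the foot of the tangent from U: H = (27.8, -5.03).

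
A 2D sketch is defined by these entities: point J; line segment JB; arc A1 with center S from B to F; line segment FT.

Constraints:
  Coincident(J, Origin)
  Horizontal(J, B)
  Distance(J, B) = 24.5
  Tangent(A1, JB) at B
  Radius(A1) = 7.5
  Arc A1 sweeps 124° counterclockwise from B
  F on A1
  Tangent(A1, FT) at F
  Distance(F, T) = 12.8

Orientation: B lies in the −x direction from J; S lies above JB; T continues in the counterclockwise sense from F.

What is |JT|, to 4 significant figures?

33.83

J is at the origin; J and B share the same y with |JB| = 24.5 and B on the −x side, so B = (-24.50, 0.000). The tangent condition forces SB to be normal to JB, so S = B + (0, 7.5) = (-24.50, 7.500). On A1, B sits at bearing -90° from S; a 124° counterclockwise sweep puts F at bearing 34°, so F = S + 7.5·(cos 34°, sin 34°) = (-18.28, 11.69). The tangent condition forces SF to be normal to FT, so FT runs along (−sin 34°, cos 34°); with |FT| = 12.8, T = (-25.44, 22.31). Then |JT| = |T − J| = 33.83.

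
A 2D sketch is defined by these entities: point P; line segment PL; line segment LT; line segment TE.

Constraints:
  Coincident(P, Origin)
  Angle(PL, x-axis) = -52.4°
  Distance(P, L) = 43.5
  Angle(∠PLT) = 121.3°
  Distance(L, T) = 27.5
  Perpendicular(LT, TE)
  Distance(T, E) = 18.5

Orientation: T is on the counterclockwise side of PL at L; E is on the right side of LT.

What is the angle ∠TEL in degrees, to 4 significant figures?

56.07°

P is at the origin; PL runs at -52.4° with length 43.5, so L = 43.5·(cos -52.4°, sin -52.4°) = (26.54, -34.46). ∠PLT = 121.3°, so LT runs at -52.4° + (180° − 121.3°) = 6.300° from the x-axis; with |LT| = 27.5, T = L + 27.5·(cos 6.300°, sin 6.300°) = (53.88, -31.45). LT ⟂ TE; with |TE| = 18.5 on the right of LT, E = T + 18.5·(0.1097, -0.9940) = (55.91, -49.84). Then cos ∠TEL = ET·EL / (|ET||EL|), giving 56.07°.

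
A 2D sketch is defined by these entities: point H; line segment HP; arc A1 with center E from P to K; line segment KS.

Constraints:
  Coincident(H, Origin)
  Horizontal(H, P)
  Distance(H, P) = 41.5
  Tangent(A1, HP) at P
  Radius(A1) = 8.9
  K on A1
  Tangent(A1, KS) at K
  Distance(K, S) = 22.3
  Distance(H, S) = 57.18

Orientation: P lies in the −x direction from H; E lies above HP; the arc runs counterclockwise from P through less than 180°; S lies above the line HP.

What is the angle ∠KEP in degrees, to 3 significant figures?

126°

H is at the origin; H and P share the same y with |HP| = 41.5 and P on the −x side, so P = (-41.5, 0.00). A1 meets HP tangentially, so EP is at right angles to HP, so E = P + (0, 8.9) = (-41.5, 8.90). Since EK ⟂ KS (tangency), |ES| = √(8.9² + 22.3²) = 24.0 regardless of where K sits on A1. So S lies on both circle(H, 57.18) and circle(E, 24.0); the above-HP intersection is S = (-47.2, 32.2). K is the foot of the tangent from S: K = (-34.3, 14.1).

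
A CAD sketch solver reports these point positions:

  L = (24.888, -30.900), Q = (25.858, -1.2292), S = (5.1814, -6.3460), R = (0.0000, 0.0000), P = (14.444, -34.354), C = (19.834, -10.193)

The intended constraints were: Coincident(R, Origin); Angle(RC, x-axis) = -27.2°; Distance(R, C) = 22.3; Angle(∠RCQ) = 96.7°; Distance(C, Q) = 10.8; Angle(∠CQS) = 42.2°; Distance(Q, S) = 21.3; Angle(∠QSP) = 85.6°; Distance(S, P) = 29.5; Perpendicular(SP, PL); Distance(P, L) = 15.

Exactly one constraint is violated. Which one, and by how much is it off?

Distance(P, L) = 15 — off by 4.00.

R = (0.00, 0.00) ✓; RC at -27.20° ✓; |RC| = 22.30 ✓; ∠RCQ = 96.70° ✓; |CQ| = 10.80 ✓; ∠CQS = 42.20° ✓; |QS| = 21.30 ✓; ∠QSP = 85.60° ✓; |SP| = 29.50 ✓; ∠(SP, PL) = 90.00° ✓; |PL| = 11.00 ✗.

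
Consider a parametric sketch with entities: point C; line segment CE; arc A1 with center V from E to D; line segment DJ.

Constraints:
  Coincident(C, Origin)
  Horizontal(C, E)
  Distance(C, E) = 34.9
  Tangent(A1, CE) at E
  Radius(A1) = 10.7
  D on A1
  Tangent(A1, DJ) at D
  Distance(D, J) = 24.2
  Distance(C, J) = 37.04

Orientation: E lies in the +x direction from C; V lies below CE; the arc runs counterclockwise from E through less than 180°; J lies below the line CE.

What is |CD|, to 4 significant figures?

25.84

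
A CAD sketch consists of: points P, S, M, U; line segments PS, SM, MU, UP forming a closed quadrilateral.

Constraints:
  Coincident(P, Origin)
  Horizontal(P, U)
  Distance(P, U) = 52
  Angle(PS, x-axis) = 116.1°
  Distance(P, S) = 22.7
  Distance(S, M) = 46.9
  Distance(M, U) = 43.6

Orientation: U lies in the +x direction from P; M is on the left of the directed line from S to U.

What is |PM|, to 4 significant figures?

51.24

P is at the origin; PU is horizontal with |PU| = 52.0 and U in +x, so U = (52.0, 0). PS runs at 116.1° with |PS| = 22.7, so S = (-9.987, 20.39). M is determined by |SM| = 46.9 and |MU| = 43.6 together: it lies at the intersection of circle(S, 46.9) and circle(U, 43.6). With |SU| = 65.25, the foot of the radical line on SU is 34.91 from S and the perpendicular offset is √(46.9² − 34.91²) = 31.31. Taking the left-of-SU solution: M = (32.96, 39.22).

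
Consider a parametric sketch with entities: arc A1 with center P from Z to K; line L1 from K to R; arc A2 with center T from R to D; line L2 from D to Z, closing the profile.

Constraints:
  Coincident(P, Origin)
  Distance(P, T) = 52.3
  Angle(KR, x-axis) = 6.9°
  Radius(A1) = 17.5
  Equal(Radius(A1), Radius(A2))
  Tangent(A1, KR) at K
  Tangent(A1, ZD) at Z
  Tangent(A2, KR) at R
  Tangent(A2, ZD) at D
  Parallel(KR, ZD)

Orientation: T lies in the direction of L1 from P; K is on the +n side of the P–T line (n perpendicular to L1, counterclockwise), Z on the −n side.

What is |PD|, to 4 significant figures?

55.15

The slot axis is L1's direction at 6.9°, so u = (cos 6.9°, sin 6.9°) = (0.9928, 0.1201) and n = (−sin 6.9°, cos 6.9°) = (-0.1201, 0.9928). P is at the origin and T lies 52.3 along u from P, so T = 52.3·u = (51.92, 6.283). Tangency of A1 to both parallel lines with radius 17.5 puts K and Z at P ± 17.5·n: K = (-2.102, 17.37), Z = (2.102, -17.37). Equal radii place R and D the same way about T: R = T + 17.5·n = (49.82, 23.66), D = T − 17.5·n = (54.02, -11.09). Then |PD| = |D − P| = 55.15.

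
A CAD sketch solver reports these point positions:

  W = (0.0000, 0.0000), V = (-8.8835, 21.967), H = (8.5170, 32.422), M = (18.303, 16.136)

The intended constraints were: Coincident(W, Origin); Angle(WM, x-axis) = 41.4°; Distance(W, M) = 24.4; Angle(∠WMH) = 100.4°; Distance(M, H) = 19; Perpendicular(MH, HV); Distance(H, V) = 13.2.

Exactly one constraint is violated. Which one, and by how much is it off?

Distance(H, V) = 13.2 — off by 7.10.

W = (0.00, 0.00) ✓; WM at 41.40° ✓; |WM| = 24.40 ✓; ∠WMH = 100.4° ✓; |MH| = 19.00 ✓; ∠(MH, HV) = 90.00° ✓; |HV| = 20.30 ✗.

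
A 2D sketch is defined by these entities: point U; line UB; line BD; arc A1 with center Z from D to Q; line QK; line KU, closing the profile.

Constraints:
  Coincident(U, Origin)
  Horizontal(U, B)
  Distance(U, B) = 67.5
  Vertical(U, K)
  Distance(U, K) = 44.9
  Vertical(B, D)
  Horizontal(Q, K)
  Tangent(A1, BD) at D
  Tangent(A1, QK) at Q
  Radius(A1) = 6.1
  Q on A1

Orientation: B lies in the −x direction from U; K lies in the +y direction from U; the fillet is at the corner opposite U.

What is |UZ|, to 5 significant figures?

72.632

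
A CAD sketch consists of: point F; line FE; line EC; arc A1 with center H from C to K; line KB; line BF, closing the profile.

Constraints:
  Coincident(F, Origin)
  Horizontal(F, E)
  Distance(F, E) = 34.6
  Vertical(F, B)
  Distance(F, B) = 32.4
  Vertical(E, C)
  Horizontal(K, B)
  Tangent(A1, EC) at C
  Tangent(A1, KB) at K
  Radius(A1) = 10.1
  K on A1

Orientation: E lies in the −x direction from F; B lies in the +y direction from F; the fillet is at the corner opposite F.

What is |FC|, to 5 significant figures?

41.164

F is at the origin; FE is horizontal with |FE| = 34.6 and E on the −x side, so E = (-34.600, 0.0000). F and B share the same x with |FB| = 32.4 and B on the +y side, so B = (0.0000, 32.400). The virtual corner opposite F is at (-34.600, 32.400). Tangency of A1 to EC means the radius HC is perpendicular to EC and tangency of A1 to KB means the radius HK is perpendicular to KB, with radius 10.1, so the center H sits 10.1 in from both sides at H = (-24.500, 22.300). That places the tangent points at C = (-34.600, 22.300) on EC and K = (-24.500, 32.400) on KB. Then |FC| = |C − F| = 41.164.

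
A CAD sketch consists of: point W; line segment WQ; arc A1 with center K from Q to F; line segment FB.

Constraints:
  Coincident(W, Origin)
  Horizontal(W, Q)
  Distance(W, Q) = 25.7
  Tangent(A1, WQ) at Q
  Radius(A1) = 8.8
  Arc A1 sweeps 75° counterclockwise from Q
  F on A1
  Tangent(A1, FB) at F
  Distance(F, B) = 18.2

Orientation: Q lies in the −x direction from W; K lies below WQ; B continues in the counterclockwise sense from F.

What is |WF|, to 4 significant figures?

34.82

W is at the origin; W and Q share the same y with |WQ| = 25.7 and Q on the −x side, so Q = (-25.70, 0.000). A1 meets WQ tangentially, so KQ is at right angles to WQ, so K = Q + (0, -8.8) = (-25.70, -8.800). On A1, Q sits at bearing 90° from K; a 75° counterclockwise sweep puts F at bearing 165°, so F = K + 8.8·(cos 165°, sin 165°) = (-34.20, -6.522). Then |WF| = |F − W| = 34.82.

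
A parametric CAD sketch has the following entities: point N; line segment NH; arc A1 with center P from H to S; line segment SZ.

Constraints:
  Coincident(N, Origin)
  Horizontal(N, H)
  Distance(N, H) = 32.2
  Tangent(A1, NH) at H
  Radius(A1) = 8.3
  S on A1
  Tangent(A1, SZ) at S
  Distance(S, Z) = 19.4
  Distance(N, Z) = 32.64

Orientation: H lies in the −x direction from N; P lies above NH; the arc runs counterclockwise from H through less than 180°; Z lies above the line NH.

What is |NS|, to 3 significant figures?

25.0

Checks: |PS| = 8.300 ✓; ∠(PS, SZ) = 90.00° ✓; |SZ| = 19.40 ✓; |NZ| = 32.64 ✓.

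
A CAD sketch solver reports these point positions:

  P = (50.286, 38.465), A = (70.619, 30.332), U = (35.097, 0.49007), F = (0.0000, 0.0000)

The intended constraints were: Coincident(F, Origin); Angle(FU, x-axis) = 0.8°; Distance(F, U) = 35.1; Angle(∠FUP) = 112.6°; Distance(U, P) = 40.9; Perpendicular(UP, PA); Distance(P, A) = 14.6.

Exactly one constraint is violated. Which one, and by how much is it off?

Distance(P, A) = 14.6 — off by 7.30.

F = (0.00, 0.00) ✓; FU at 0.8000° ✓; |FU| = 35.10 ✓; ∠FUP = 112.6° ✓; |UP| = 40.90 ✓; ∠(UP, PA) = 90.00° ✓; |PA| = 21.90 ✗.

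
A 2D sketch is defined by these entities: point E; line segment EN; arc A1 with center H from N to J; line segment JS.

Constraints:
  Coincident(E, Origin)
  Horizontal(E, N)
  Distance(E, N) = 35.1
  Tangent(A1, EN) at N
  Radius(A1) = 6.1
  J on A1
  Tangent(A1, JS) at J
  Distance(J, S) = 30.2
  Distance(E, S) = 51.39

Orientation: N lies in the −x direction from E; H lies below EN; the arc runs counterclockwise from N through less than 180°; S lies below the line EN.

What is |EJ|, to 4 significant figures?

41.73

Checks: |HJ| = 6.100 ✓; ∠(HJ, JS) = 90.00° ✓; |JS| = 30.20 ✓; |ES| = 51.39 ✓.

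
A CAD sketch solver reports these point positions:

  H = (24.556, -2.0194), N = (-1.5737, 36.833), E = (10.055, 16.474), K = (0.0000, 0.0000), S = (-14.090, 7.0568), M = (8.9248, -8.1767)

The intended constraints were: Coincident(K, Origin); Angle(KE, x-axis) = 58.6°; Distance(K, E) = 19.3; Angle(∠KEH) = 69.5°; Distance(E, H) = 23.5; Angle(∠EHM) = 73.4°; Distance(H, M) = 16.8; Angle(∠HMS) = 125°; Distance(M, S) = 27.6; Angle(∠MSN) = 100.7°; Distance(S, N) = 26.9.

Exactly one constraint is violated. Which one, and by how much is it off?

Distance(S, N) = 26.9 — off by 5.40.

K = (0.00, 0.00) ✓; KE at 58.60° ✓; |KE| = 19.30 ✓; ∠KEH = 69.50° ✓; |EH| = 23.50 ✓; ∠EHM = 73.40° ✓; |HM| = 16.80 ✓; ∠HMS = 125.0° ✓; |MS| = 27.60 ✓; ∠MSN = 100.7° ✓; |SN| = 32.30 ✗.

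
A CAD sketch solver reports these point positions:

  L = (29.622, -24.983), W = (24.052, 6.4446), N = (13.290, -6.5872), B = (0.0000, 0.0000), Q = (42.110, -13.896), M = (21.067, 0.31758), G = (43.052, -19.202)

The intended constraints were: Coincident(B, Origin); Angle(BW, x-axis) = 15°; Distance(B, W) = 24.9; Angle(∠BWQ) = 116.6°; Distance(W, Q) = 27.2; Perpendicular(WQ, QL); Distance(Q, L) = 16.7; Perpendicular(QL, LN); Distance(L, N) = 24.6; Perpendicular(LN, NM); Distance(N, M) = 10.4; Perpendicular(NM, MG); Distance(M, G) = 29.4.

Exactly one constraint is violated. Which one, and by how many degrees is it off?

Perpendicular(NM, MG) — off by 6.80°.

B = (0.00, 0.00) ✓; BW at 15.00° ✓; |BW| = 24.90 ✓; ∠BWQ = 116.6° ✓; |WQ| = 27.20 ✓; ∠(WQ, QL) = 90.00° ✓; |QL| = 16.70 ✓; ∠(QL, LN) = 90.00° ✓; |LN| = 24.60 ✓; ∠(LN, NM) = 90.00° ✓; |NM| = 10.40 ✓; ∠(NM, MG) = 83.20° ✗; |MG| = 29.40 ✓.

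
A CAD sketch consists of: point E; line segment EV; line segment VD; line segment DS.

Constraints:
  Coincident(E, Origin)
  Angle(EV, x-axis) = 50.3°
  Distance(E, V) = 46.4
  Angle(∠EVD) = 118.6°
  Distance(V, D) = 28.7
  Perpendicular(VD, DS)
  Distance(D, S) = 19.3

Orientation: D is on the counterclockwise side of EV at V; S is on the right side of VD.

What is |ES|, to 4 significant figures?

78.72

E is at the origin; EV runs at 50.3° with length 46.4, so V = 46.4·(cos 50.3°, sin 50.3°) = (29.64, 35.70). ∠EVD = 118.6°, so VD runs at 50.3° + (180° − 118.6°) = 111.7° from the x-axis; with |VD| = 28.7, D = V + 28.7·(cos 111.7°, sin 111.7°) = (19.03, 62.37). VD is perpendicular to DS; with |DS| = 19.3 on the right of VD, S = D + 19.3·(0.9291, 0.3697) = (36.96, 69.50). Then |ES| = |S − E| = 78.72.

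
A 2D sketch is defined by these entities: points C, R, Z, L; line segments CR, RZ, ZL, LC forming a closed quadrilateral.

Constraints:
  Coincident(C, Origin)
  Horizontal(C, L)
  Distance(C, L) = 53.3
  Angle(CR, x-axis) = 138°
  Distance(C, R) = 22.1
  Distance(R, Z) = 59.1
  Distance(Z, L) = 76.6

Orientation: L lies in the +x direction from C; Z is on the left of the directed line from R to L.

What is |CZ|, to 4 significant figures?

67.03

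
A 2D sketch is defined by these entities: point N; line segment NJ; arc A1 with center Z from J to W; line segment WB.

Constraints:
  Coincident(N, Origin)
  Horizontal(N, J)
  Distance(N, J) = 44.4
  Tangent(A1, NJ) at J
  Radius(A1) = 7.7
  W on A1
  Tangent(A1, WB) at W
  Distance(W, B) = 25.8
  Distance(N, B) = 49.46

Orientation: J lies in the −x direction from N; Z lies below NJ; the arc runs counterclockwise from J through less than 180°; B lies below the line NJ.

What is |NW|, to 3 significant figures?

52.2

Checks: |ZW| = 7.700 ✓; ∠(ZW, WB) = 90.00° ✓; |WB| = 25.80 ✓; |NB| = 49.46 ✓.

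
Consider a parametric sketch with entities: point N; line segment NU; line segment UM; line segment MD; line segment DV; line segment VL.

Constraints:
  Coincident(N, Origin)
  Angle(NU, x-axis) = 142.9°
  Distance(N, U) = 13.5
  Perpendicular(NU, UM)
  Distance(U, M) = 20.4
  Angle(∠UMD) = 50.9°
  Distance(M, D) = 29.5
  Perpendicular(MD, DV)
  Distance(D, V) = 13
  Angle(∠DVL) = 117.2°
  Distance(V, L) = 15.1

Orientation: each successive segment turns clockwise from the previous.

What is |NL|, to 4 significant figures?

14.54

MD is perpendicular to DV, so DV runs at -166.2°; with |DV| = 13.0, V = (-4.050, -7.335). ∠DVL = 117.2° gives VL at 131.0° from the x-axis; with |VL| = 15.1, L = (-13.96, 4.061). Then |NL| = |L − N| = 14.54.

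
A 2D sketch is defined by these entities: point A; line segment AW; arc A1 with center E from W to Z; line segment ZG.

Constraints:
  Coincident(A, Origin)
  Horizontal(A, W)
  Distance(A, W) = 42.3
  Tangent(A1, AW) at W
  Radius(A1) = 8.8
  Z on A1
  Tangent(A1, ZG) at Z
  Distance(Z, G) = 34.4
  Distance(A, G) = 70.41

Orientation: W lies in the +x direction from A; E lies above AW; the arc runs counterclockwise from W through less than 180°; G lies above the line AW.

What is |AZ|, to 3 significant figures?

51.5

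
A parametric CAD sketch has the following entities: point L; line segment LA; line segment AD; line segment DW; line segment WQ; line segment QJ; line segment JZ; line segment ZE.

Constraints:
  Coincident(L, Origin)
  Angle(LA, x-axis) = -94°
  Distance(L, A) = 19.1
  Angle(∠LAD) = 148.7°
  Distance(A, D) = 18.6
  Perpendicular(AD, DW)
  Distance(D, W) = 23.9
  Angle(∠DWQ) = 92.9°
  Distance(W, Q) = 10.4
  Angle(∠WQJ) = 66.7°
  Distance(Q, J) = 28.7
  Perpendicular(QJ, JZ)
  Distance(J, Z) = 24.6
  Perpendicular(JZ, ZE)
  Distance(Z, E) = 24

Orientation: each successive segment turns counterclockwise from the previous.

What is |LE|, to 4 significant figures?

52.65

L is at the origin; LA runs at -94.0° with length 19.1, so A = (-1.332, -19.05). ∠LAD = 148.7° gives AD at -62.70° from the x-axis; with |AD| = 18.6, D = (7.199, -35.58). The perpendicularity gives DW at right angles to AD, so DW runs at 27.30°; with |DW| = 23.9, W = (28.44, -24.62). ∠DWQ = 92.9° gives WQ at 114.4° from the x-axis; with |WQ| = 10.4, Q = (24.14, -15.15). ∠WQJ = 66.7° gives QJ at -132.3° from the x-axis; with |QJ| = 28.7, J = (4.825, -36.38). The perpendicularity gives JZ at right angles to QJ, so JZ runs at -42.30°; with |JZ| = 24.6, Z = (23.02, -52.93). JZ is perpendicular to ZE, so ZE runs at 47.70°; with |ZE| = 24.0, E = (39.17, -35.18). Then |LE| = |E − L| = 52.65.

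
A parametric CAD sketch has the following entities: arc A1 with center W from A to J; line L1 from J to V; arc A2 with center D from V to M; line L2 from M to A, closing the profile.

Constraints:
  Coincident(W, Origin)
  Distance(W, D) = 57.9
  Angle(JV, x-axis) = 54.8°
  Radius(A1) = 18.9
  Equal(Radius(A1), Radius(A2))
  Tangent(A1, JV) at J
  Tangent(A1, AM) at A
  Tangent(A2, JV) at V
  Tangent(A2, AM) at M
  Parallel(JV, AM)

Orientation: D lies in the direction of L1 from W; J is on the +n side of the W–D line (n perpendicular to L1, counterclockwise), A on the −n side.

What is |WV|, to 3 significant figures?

60.9

Tangency of A1 to both parallel lines with radius 18.9 puts J and A at W ± 18.9·n: J = (-15.4, 10.9), A = (15.4, -10.9). Equal radii place V and M the same way about D: V = D + 18.9·n = (17.9, 58.2), M = D − 18.9·n = (48.8, 36.4). Then |WV| = |V − W| = 60.9.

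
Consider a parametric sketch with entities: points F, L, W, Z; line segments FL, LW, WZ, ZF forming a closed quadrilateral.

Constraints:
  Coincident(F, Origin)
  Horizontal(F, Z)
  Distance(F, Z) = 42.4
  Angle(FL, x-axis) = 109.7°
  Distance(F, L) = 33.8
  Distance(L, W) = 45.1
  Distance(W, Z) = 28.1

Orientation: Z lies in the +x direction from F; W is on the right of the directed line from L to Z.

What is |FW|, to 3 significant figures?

15.5

F is at the origin; F and Z share the same y with |FZ| = 42.4 and Z in +x, so Z = (42.4, 0). FL runs at 109.7° with |FL| = 33.8, so L = (-11.4, 31.8). W is determined by |LW| = 45.1 and |WZ| = 28.1 together: it lies at the intersection of circle(L, 45.1) and circle(Z, 28.1). With |LZ| = 62.5, the foot of the radical line on LZ is 41.2 from L and the perpendicular offset is √(45.1² − 41.2²) = 18.3. Taking the right-of-LZ solution: W = (14.7, -4.94).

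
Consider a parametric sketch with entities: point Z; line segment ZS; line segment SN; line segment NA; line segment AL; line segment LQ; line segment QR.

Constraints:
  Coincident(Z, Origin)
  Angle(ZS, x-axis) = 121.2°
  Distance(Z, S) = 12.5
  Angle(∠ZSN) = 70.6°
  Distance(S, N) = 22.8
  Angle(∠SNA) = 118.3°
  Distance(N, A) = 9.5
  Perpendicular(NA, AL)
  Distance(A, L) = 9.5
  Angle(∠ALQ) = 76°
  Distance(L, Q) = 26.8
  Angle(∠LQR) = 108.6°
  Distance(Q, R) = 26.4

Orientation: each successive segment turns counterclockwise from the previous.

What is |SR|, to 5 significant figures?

44.071

Z is at the origin; ZS runs at 121.2° with length 12.5, so S = (-6.4753, 10.692). ∠ZSN = 70.6° gives SN at -129.40° from the x-axis; with |SN| = 22.8, N = (-20.947, -6.9263). ∠SNA = 118.3° gives NA at -67.700° from the x-axis; with |NA| = 9.5, A = (-17.342, -15.716). NA ⟂ AL, so AL runs at 22.300°; with |AL| = 9.5, L = (-8.5529, -12.111). ∠ALQ = 76.0° gives LQ at 126.30° from the x-axis; with |LQ| = 26.8, Q = (-24.419, 9.4879). ∠LQR = 108.6° gives QR at -162.30° from the x-axis; with |QR| = 26.4, R = (-49.569, 1.4615). Then |SR| = |R − S| = 44.071.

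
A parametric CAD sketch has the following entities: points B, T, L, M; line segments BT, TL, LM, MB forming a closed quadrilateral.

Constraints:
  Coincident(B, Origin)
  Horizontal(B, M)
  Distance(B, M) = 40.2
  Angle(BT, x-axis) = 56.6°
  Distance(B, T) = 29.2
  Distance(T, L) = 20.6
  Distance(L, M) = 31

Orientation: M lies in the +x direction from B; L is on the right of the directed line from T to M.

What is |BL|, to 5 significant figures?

10.727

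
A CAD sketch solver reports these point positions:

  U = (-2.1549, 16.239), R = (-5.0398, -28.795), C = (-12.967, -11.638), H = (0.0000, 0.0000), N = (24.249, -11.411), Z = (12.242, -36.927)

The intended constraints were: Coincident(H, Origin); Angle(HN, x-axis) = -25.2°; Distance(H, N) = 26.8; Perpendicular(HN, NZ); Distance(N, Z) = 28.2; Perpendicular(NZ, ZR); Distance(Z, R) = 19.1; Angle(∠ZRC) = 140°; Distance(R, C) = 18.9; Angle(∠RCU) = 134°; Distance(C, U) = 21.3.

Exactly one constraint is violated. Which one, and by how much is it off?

Distance(C, U) = 21.3 — off by 8.60.

H = (0.00, 0.00) ✓; HN at -25.20° ✓; |HN| = 26.80 ✓; ∠(HN, NZ) = 90.00° ✓; |NZ| = 28.20 ✓; ∠(NZ, ZR) = 90.00° ✓; |ZR| = 19.10 ✓; ∠ZRC = 140.0° ✓; |RC| = 18.90 ✓; ∠RCU = 134.0° ✓; |CU| = 29.90 ✗.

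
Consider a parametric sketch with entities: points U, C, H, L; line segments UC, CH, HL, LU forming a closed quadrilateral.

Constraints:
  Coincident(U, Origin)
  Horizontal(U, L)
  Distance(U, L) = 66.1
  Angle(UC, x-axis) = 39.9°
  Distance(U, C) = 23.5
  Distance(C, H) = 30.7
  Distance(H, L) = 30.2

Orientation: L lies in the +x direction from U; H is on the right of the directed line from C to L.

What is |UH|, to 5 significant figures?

38.277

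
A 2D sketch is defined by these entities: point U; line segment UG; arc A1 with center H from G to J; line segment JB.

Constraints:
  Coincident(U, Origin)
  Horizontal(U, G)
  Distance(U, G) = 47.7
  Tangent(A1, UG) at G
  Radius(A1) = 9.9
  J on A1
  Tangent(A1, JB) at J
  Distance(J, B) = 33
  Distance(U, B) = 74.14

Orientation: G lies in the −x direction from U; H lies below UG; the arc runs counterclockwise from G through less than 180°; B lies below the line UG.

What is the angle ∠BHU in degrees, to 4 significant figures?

125.2°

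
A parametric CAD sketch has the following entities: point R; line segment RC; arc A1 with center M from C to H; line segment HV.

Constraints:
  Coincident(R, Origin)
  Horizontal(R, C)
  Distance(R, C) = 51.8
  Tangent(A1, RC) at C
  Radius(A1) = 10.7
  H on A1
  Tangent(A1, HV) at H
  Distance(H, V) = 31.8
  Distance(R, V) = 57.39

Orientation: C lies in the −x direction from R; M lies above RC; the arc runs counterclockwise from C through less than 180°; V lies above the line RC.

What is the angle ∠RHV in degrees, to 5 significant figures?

100.49°

Checks: R.y = 0.00, C.y = 0.00 ✓; |MH| = 10.70 ✓; ∠(MH, HV) = 90.00° ✓; |HV| = 31.80 ✓; |RV| = 57.39 ✓.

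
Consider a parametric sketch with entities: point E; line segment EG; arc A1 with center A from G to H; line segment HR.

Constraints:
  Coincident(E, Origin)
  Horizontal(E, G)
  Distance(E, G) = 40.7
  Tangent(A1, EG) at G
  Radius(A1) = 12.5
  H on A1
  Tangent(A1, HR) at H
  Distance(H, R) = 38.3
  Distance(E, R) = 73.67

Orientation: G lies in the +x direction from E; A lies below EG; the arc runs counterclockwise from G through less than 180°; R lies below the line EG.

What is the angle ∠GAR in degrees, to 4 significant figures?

161.6°

E is at the origin; EG is horizontal with |EG| = 40.7 and G on the +x side, so G = (40.70, 0.000). A1 meets EG tangentially, so AG is at right angles to EG, so A = G + (0, -12.5) = (40.70, -12.50). Since AH ⟂ HR (tangency), |AR| = √(12.5² + 38.3²) = 40.29 regardless of where H sits on A1. So R lies on both circle(E, 73.67) and circle(A, 40.29); the below-EG intersection is R = (53.42, -50.73). H is the foot of the tangent from R: H = (30.65, -19.93).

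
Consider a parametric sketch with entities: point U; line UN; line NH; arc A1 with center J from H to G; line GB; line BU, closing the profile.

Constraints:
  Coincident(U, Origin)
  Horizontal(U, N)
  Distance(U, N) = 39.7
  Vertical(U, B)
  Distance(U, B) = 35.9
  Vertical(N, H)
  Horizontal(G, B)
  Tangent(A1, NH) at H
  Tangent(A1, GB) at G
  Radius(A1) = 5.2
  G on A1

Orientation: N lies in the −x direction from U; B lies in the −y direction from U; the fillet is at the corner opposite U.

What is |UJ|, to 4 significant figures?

46.18

U is at the origin; U and N share the same y with |UN| = 39.7 and N on the −x side, so N = (-39.70, 0.000). UB is vertical with |UB| = 35.9 and B on the −y side, so B = (0.000, -35.90). The virtual corner opposite U is at (-39.70, -35.90). Since A1 is tangent to NH there, JH ⟂ NH and since A1 is tangent to GB there, JG ⟂ GB, with radius 5.2, so the center J sits 5.2 in from both sides at J = (-34.50, -30.70). Then |UJ| = |J − U| = 46.18.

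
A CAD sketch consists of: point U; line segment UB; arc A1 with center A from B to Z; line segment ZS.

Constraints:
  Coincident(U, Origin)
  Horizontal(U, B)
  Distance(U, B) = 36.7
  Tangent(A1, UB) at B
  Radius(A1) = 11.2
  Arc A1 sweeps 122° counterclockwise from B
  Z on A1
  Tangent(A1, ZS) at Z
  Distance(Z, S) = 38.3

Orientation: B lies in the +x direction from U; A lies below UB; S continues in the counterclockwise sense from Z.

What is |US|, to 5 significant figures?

68.686

U is at the origin; U and B share the same y with |UB| = 36.7 and B on the +x side, so B = (36.700, 0.0000). The tangent condition forces AB to be normal to UB, so A = B + (0, -11.2) = (36.700, -11.200). On A1, B sits at bearing 90° from A; a 122° counterclockwise sweep puts Z at bearing 212°, so Z = A + 11.2·(cos 212°, sin 212°) = (27.202, -17.135). The tangent condition forces AZ to be normal to ZS, so ZS runs along (−sin 212°, cos 212°); with |ZS| = 38.3, S = (47.498, -49.615). Then |US| = |S − U| = 68.686.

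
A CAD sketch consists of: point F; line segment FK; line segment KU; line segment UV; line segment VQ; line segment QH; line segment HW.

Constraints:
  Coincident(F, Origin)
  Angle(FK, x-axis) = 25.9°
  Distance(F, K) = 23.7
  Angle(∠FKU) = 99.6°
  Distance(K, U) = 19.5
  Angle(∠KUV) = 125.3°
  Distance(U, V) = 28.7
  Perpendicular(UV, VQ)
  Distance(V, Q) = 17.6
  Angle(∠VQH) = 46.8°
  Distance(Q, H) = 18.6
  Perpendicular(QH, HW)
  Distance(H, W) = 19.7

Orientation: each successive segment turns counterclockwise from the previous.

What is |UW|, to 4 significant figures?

30.16

F is at the origin; FK runs at 25.9° with length 23.7, so K = (21.32, 10.35). ∠FKU = 99.6° gives KU at 106.3° from the x-axis; with |KU| = 19.5, U = (15.85, 29.07). ∠KUV = 125.3° gives UV at 161.0° from the x-axis; with |UV| = 28.7, V = (-11.29, 38.41). The perpendicularity gives VQ at right angles to UV, so VQ runs at -109.0°; with |VQ| = 17.6, Q = (-17.02, 21.77). ∠VQH = 46.8° gives QH at 24.20° from the x-axis; with |QH| = 18.6, H = (-0.05443, 29.40). QH is perpendicular to HW, so HW runs at 114.2°; with |HW| = 19.7, W = (-8.130, 47.36). Then |UW| = |W − U| = 30.16.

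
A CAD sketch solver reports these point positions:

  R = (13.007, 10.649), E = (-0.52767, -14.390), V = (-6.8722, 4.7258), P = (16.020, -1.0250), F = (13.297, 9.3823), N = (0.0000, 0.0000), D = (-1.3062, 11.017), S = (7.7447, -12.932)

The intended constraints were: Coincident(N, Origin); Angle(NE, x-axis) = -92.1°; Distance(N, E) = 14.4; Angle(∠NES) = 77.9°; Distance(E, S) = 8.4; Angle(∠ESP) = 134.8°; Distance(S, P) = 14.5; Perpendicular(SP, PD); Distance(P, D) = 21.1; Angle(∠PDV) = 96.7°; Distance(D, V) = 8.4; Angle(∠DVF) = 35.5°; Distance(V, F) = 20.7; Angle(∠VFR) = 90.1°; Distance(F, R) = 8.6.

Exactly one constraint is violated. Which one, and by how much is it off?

Distance(F, R) = 8.6 — off by 7.30.

N = (0.00, 0.00) ✓; NE at -92.10° ✓; |NE| = 14.40 ✓; ∠NES = 77.90° ✓; |ES| = 8.400 ✓; ∠ESP = 134.8° ✓; |SP| = 14.50 ✓; ∠(SP, PD) = 90.00° ✓; |PD| = 21.10 ✓; ∠PDV = 96.70° ✓; |DV| = 8.400 ✓; ∠DVF = 35.50° ✓; |VF| = 20.70 ✓; ∠VFR = 90.11° ✓; |FR| = 1.299 ✗.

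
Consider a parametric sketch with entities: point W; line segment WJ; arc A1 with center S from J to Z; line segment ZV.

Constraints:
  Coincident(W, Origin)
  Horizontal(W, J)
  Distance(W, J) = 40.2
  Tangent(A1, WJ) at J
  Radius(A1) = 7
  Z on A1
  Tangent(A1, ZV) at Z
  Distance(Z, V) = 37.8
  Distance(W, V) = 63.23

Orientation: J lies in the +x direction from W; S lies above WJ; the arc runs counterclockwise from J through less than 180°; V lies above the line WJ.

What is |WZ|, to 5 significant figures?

47.779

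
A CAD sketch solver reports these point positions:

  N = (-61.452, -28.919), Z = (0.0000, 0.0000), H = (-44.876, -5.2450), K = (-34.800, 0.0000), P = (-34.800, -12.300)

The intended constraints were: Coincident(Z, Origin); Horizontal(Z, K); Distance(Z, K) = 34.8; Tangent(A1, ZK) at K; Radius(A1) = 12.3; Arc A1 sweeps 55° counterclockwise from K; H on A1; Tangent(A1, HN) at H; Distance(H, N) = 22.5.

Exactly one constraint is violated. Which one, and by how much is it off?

Distance(H, N) = 22.5 — off by 6.40.

Z = (0.00, 0.00) ✓; Z.y = 0.00, K.y = 0.00 ✓; |ZK| = 34.80 ✓; ∠(PK, KZ) = 90.00° ✓; |PK| = 12.30 ✓; bearing(P→H) − bearing(P→K) = 55.00° ✓; |PH| = 12.30 ✓; ∠(PH, HN) = 90.00° ✓; |HN| = 28.90 ✗.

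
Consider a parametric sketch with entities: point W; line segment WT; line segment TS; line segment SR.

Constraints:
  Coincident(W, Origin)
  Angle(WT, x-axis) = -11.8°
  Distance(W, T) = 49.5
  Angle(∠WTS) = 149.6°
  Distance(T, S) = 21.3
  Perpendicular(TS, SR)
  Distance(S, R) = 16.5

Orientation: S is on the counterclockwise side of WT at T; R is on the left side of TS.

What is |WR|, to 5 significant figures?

64.563

W is at the origin; WT runs at -11.8° with length 49.5, so T = 49.5·(cos -11.8°, sin -11.8°) = (48.454, -10.123). ∠WTS = 149.6°, so TS runs at -11.8° + (180° − 149.6°) = 18.600° from the x-axis; with |TS| = 21.3, S = T + 21.3·(cos 18.600°, sin 18.600°) = (68.641, -3.3287). TS ⟂ SR; with |SR| = 16.5 on the left of TS, R = S + 16.5·(-0.31896, 0.94777) = (63.379, 12.309). Then |WR| = |R − W| = 64.563.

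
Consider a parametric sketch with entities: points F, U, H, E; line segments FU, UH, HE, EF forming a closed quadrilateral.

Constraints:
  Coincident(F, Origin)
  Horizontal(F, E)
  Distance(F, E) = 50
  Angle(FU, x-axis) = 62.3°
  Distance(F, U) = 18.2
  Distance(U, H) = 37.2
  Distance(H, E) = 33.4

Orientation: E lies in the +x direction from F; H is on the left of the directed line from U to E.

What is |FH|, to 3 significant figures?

53.0

F is at the origin; F and E share the same y with |FE| = 50.0 and E in +x, so E = (50.0, 0). FU runs at 62.3° with |FU| = 18.2, so U = (8.46, 16.1). H is determined by |UH| = 37.2 and |HE| = 33.4 together: it lies at the intersection of circle(U, 37.2) and circle(E, 33.4). With |UE| = 44.6, the foot of the radical line on UE is 25.3 from U and the perpendicular offset is √(37.2² − 25.3²) = 27.3. Taking the left-of-UE solution: H = (41.9, 32.4).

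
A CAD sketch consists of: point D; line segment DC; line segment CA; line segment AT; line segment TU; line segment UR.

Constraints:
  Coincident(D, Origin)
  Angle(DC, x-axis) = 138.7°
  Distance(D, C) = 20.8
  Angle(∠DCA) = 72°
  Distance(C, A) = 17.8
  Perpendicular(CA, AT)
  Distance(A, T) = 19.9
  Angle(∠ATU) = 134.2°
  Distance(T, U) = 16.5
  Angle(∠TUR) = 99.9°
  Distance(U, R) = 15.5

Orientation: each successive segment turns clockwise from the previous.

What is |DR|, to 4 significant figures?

13.26

D is at the origin; DC runs at 138.7° with length 20.8, so C = (-15.63, 13.73). ∠DCA = 72.0° gives CA at 30.70° from the x-axis; with |CA| = 17.8, A = (-0.3209, 22.82). The perpendicularity gives AT at right angles to CA, so AT runs at -59.30°; with |AT| = 19.9, T = (9.839, 5.705). ∠ATU = 134.2° gives TU at -105.1° from the x-axis; with |TU| = 16.5, U = (5.541, -10.23). ∠TUR = 99.9° gives UR at 174.8° from the x-axis; with |UR| = 15.5, R = (-9.896, -8.821). Then |DR| = |R − D| = 13.26.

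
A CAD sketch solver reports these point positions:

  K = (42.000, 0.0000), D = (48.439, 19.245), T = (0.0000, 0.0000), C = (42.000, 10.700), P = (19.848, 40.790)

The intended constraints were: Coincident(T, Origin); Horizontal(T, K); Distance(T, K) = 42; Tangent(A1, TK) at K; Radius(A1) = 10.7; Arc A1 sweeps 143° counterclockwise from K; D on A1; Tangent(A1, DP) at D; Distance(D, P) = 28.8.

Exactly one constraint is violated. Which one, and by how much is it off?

Distance(D, P) = 28.8 — off by 7.00.

T = (0.00, 0.00) ✓; T.y = 0.00, K.y = 0.00 ✓; |TK| = 42.00 ✓; ∠(CK, KT) = 90.00° ✓; |CK| = 10.70 ✓; bearing(C→D) − bearing(C→K) = 143.0° ✓; |CD| = 10.70 ✓; ∠(CD, DP) = 90.00° ✓; |DP| = 35.80 ✗.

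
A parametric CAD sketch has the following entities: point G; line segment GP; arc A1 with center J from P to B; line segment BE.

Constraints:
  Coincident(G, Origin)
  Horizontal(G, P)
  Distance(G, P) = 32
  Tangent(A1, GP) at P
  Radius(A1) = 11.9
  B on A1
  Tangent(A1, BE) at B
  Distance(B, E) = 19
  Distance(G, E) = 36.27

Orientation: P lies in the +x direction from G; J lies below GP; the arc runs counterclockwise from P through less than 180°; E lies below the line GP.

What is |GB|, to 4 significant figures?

23.19

Checks: |JB| = 11.90 ✓; ∠(JB, BE) = 90.00° ✓; |BE| = 19.00 ✓; |GE| = 36.27 ✓.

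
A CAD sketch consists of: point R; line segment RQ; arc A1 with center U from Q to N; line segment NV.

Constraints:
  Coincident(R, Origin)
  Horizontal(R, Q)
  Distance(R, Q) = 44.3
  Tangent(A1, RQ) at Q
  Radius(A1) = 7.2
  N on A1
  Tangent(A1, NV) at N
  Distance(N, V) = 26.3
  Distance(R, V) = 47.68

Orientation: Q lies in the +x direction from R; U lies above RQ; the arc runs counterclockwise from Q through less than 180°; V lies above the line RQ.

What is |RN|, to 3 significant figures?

51.4

R is at the origin; R and Q share the same y with |RQ| = 44.3 and Q on the +x side, so Q = (44.3, 0.00). A1 meets RQ tangentially, so UQ is at right angles to RQ, so U = Q + (0, 7.2) = (44.3, 7.20). Since UN ⟂ NV (tangency), |UV| = √(7.2² + 26.3²) = 27.3 regardless of where N sits on A1. So V lies on both circle(R, 47.68) and circle(U, 27.3); the above-RQ intersection is V = (34.7, 32.7). N is the foot of the tangent from V: N = (50.1, 11.4).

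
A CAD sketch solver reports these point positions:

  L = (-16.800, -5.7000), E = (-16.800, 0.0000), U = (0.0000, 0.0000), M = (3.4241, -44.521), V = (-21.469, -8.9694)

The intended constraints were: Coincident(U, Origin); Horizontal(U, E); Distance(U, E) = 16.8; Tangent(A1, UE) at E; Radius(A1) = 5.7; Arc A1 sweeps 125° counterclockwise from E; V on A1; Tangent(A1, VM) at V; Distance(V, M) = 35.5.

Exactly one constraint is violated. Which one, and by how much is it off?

Distance(V, M) = 35.5 — off by 7.90.

U = (0.00, 0.00) ✓; U.y = 0.00, E.y = 0.00 ✓; |UE| = 16.80 ✓; ∠(LE, EU) = 90.00° ✓; |LE| = 5.700 ✓; bearing(L→V) − bearing(L→E) = 125.0° ✓; |LV| = 5.700 ✓; ∠(LV, VM) = 90.00° ✓; |VM| = 43.40 ✗.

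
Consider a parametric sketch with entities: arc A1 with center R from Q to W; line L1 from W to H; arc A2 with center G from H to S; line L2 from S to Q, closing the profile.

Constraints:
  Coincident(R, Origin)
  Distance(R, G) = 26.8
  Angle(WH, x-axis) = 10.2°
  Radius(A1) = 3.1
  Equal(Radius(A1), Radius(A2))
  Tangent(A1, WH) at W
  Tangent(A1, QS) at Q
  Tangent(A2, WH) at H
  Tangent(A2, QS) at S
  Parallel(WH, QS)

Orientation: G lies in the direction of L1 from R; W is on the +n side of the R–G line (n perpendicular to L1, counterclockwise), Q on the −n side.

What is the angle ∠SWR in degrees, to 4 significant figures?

76.97°

The slot axis is L1's direction at 10.2°, so u = (cos 10.2°, sin 10.2°) = (0.9842, 0.1771) and n = (−sin 10.2°, cos 10.2°) = (-0.1771, 0.9842). R is at the origin and G lies 26.8 along u from R, so G = 26.8·u = (26.38, 4.746). Tangency of A1 to both parallel lines with radius 3.1 puts W and Q at R ± 3.1·n: W = (-0.5490, 3.051), Q = (0.5490, -3.051). Equal radii place H and S the same way about G: H = G + 3.1·n = (25.83, 7.797), S = G − 3.1·n = (26.93, 1.695). Then cos ∠SWR = WS·WR / (|WS||WR|), giving 76.97°.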